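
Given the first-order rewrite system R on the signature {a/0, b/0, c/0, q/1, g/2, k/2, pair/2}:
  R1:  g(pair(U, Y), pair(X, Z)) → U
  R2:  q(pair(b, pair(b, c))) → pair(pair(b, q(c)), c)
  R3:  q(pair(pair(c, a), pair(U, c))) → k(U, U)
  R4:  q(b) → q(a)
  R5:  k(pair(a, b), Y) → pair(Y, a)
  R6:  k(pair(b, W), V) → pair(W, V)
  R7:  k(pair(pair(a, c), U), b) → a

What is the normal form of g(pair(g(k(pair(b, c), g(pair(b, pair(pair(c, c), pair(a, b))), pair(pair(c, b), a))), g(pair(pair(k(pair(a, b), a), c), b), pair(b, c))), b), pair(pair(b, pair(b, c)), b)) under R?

c

1. g(pair(g(k(pair(b, c), g(pair(b, pair(pair(c, c), pair(a, b))), pair(pair(c, b), a))), g(pair(pair(k(pair(a, b), a), c), b), pair(b, c))), b), pair(pair(b, pair(b, c)), b))  →  g(k(pair(b, c), g(pair(b, pair(pair(c, c), pair(a, b))), pair(pair(c, b), a))), g(pair(pair(k(pair(a, b), a), c), b), pair(b, c)))   [R1 at ε]
2. g(k(pair(b, c), g(pair(b, pair(pair(c, c), pair(a, b))), pair(pair(c, b), a))), g(pair(pair(k(pair(a, b), a), c), b), pair(b, c)))  →  g(pair(c, g(pair(b, pair(pair(c, c), pair(a, b))), pair(pair(c, b), a))), g(pair(pair(k(pair(a, b), a), c), b), pair(b, c)))   [R6 at 1]
3. g(pair(c, g(pair(b, pair(pair(c, c), pair(a, b))), pair(pair(c, b), a))), g(pair(pair(k(pair(a, b), a), c), b), pair(b, c)))  →  g(pair(c, b), g(pair(pair(k(pair(a, b), a), c), b), pair(b, c)))   [R1 at 1.2]
4. g(pair(c, b), g(pair(pair(k(pair(a, b), a), c), b), pair(b, c)))  →  g(pair(c, b), pair(k(pair(a, b), a), c))   [R1 at 2]
5. g(pair(c, b), pair(k(pair(a, b), a), c))  →  c   [R1 at ε]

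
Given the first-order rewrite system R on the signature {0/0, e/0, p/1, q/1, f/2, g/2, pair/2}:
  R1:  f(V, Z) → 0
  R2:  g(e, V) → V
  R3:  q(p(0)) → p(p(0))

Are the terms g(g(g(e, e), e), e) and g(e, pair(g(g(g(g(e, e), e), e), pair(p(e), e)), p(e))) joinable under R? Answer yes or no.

Reduce t₁ = g(g(g(e, e), e), e):
1. g(g(g(e, e), e), e)  →  g(g(e, e), e)   [R2 at 1.1]
2. g(g(e, e), e)  →  g(e, e)   [R2 at 1]
3. g(e, e)  →  e   [R2 at ε]

Reduce t₂ = g(e, pair(g(g(g(g(e, e), e), e), pair(p(e), e)), p(e))):
1. g(e, pair(g(g(g(g(e, e), e), e), pair(p(e), e)), p(e)))  →  pair(g(g(g(g(e, e), e), e), pair(p(e), e)), p(e))   [R2 at ε]
2. pair(g(g(g(g(e, e), e), e), pair(p(e), e)), p(e))  →  pair(g(g(g(e, e), e), pair(p(e), e)), p(e))   [R2 at 1.1.1.1]
3. pair(g(g(g(e, e), e), pair(p(e), e)), p(e))  →  pair(g(g(e, e), pair(p(e), e)), p(e))   [R2 at 1.1.1]
4. pair(g(g(e, e), pair(p(e), e)), p(e))  →  pair(g(e, pair(p(e), e)), p(e))   [R2 at 1.1]
5. pair(g(e, pair(p(e), e)), p(e))  →  pair(pair(p(e), e), p(e))   [R2 at 1]

no — NF(t₁) = e, NF(t₂) = pair(pair(p(e), e), p(e))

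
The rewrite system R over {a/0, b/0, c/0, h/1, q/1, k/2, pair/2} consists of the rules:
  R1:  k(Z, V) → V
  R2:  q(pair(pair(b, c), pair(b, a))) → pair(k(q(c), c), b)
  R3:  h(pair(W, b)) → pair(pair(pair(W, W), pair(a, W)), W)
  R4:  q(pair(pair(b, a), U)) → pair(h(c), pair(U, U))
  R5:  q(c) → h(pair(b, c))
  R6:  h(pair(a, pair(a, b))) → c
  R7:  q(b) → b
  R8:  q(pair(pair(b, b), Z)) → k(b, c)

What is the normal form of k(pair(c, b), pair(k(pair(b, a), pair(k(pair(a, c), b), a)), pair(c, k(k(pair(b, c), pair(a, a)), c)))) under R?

1. k(pair(c, b), pair(k(pair(b, a), pair(k(pair(a, c), b), a)), pair(c, k(k(pair(b, c), pair(a, a)), c))))  →  pair(k(pair(b, a), pair(k(pair(a, c), b), a)), pair(c, k(k(pair(b, c), pair(a, a)), c)))   [R1 at ε]
2. pair(k(pair(b, a), pair(k(pair(a, c), b), a)), pair(c, k(k(pair(b, c), pair(a, a)), c)))  →  pair(pair(k(pair(a, c), b), a), pair(c, k(k(pair(b, c), pair(a, a)), c)))   [R1 at 1]
3. pair(pair(k(pair(a, c), b), a), pair(c, k(k(pair(b, c), pair(a, a)), c)))  →  pair(pair(b, a), pair(c, k(k(pair(b, c), pair(a, a)), c)))   [R1 at 1.1]
4. pair(pair(b, a), pair(c, k(k(pair(b, c), pair(a, a)), c)))  →  pair(pair(b, a), pair(c, c))   [R1 at 2.2]

pair(pair(b, a), pair(c, c))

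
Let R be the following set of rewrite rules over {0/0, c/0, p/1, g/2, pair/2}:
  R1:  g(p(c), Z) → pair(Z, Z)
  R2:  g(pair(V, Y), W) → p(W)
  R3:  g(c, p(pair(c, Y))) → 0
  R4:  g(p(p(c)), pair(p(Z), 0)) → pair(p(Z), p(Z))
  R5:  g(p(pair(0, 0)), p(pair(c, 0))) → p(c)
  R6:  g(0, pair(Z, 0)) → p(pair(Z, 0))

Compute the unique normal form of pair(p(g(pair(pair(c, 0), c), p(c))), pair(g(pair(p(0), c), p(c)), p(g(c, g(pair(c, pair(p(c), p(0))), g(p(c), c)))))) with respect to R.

1. pair(p(g(pair(pair(c, 0), c), p(c))), pair(g(pair(p(0), c), p(c)), p(g(c, g(pair(c, pair(p(c), p(0))), g(p(c), c))))))  →  pair(p(p(p(c))), pair(g(pair(p(0), c), p(c)), p(g(c, g(pair(c, pair(p(c), p(0))), g(p(c), c))))))   [R2 at 1.1]
2. pair(p(p(p(c))), pair(g(pair(p(0), c), p(c)), p(g(c, g(pair(c, pair(p(c), p(0))), g(p(c), c))))))  →  pair(p(p(p(c))), pair(p(p(c)), p(g(c, g(pair(c, pair(p(c), p(0))), g(p(c), c))))))   [R2 at 2.1]
3. pair(p(p(p(c))), pair(p(p(c)), p(g(c, g(pair(c, pair(p(c), p(0))), g(p(c), c))))))  →  pair(p(p(p(c))), pair(p(p(c)), p(g(c, p(g(p(c), c))))))   [R2 at 2.2.1.2]
4. pair(p(p(p(c))), pair(p(p(c)), p(g(c, p(g(p(c), c))))))  →  pair(p(p(p(c))), pair(p(p(c)), p(g(c, p(pair(c, c))))))   [R1 at 2.2.1.2.1]
5. pair(p(p(p(c))), pair(p(p(c)), p(g(c, p(pair(c, c))))))  →  pair(p(p(p(c))), pair(p(p(c)), p(0)))   [R3 at 2.2.1]

pair(p(p(p(c))), pair(p(p(c)), p(0)))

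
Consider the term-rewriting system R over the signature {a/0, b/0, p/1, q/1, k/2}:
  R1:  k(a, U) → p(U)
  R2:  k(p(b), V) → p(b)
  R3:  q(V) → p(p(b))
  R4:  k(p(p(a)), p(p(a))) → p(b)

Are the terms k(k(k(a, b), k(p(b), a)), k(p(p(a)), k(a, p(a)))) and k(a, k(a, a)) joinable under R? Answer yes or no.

Reduce t₁ = k(k(k(a, b), k(p(b), a)), k(p(p(a)), k(a, p(a)))):
1. k(k(k(a, b), k(p(b), a)), k(p(p(a)), k(a, p(a))))  →  k(k(p(b), k(p(b), a)), k(p(p(a)), k(a, p(a))))   [R1 at 1.1]
2. k(k(p(b), k(p(b), a)), k(p(p(a)), k(a, p(a))))  →  k(p(b), k(p(p(a)), k(a, p(a))))   [R2 at 1]
3. k(p(b), k(p(p(a)), k(a, p(a))))  →  p(b)   [R2 at ε]

Reduce t₂ = k(a, k(a, a)):
1. k(a, k(a, a))  →  p(k(a, a))   [R1 at ε]
2. p(k(a, a))  →  p(p(a))   [R1 at 1]

no — NF(t₁) = p(b), NF(t₂) = p(p(a))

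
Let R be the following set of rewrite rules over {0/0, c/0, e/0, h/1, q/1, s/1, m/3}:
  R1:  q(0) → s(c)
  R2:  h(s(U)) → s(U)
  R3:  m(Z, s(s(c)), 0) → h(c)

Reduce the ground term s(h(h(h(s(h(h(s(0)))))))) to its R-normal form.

1. s(h(h(h(s(h(h(s(0))))))))  →  s(h(h(s(h(h(s(0)))))))   [R2 at 1.1.1]
2. s(h(h(s(h(h(s(0)))))))  →  s(h(s(h(h(s(0))))))   [R2 at 1.1]
3. s(h(s(h(h(s(0))))))  →  s(s(h(h(s(0)))))   [R2 at 1]
4. s(s(h(h(s(0)))))  →  s(s(h(s(0))))   [R2 at 1.1.1]
5. s(s(h(s(0))))  →  s(s(s(0)))   [R2 at 1.1]

s(s(s(0)))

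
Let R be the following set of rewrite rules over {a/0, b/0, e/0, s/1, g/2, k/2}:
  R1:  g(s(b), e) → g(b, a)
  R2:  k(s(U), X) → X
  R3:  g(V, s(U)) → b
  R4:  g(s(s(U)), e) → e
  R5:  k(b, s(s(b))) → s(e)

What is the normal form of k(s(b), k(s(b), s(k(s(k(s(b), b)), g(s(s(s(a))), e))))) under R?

s(e)

1. k(s(b), k(s(b), s(k(s(k(s(b), b)), g(s(s(s(a))), e)))))  →  k(s(b), s(k(s(k(s(b), b)), g(s(s(s(a))), e))))   [R2 at ε]
2. k(s(b), s(k(s(k(s(b), b)), g(s(s(s(a))), e))))  →  s(k(s(k(s(b), b)), g(s(s(s(a))), e)))   [R2 at ε]
3. s(k(s(k(s(b), b)), g(s(s(s(a))), e)))  →  s(g(s(s(s(a))), e))   [R2 at 1]
4. s(g(s(s(s(a))), e))  →  s(e)   [R4 at 1]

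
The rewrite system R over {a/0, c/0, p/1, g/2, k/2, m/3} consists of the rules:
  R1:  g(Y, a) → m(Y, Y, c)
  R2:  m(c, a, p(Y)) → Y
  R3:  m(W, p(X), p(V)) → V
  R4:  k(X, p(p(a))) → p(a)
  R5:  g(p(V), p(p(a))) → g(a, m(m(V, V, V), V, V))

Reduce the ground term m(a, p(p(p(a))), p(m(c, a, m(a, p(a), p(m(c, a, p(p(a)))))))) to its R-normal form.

a

1. m(a, p(p(p(a))), p(m(c, a, m(a, p(a), p(m(c, a, p(p(a))))))))  →  m(c, a, m(a, p(a), p(m(c, a, p(p(a))))))   [R3 at ε]
2. m(c, a, m(a, p(a), p(m(c, a, p(p(a))))))  →  m(c, a, m(c, a, p(p(a))))   [R3 at 3]
3. m(c, a, m(c, a, p(p(a))))  →  m(c, a, p(a))   [R2 at 3]
4. m(c, a, p(a))  →  a   [R2 at ε]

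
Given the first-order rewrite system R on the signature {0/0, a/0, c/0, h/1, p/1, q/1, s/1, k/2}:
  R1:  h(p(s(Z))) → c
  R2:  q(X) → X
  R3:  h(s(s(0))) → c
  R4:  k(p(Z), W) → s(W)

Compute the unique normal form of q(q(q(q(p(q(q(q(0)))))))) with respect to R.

1. q(q(q(q(p(q(q(q(0))))))))  →  q(q(q(p(q(q(q(0)))))))   [R2 at ε]
2. q(q(q(p(q(q(q(0)))))))  →  q(q(p(q(q(q(0))))))   [R2 at ε]
3. q(q(p(q(q(q(0))))))  →  q(p(q(q(q(0)))))   [R2 at ε]
4. q(p(q(q(q(0)))))  →  p(q(q(q(0))))   [R2 at ε]
5. p(q(q(q(0))))  →  p(q(q(0)))   [R2 at 1]
6. p(q(q(0)))  →  p(q(0))   [R2 at 1]
7. p(q(0))  →  p(0)   [R2 at 1]

p(0)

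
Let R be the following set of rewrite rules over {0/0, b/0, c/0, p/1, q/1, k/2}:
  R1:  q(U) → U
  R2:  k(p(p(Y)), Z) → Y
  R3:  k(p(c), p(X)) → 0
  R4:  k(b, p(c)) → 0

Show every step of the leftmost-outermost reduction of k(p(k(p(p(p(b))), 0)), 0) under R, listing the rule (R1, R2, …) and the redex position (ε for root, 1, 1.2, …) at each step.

1. k(p(k(p(p(p(b))), 0)), 0)  →  k(p(p(b)), 0)   [R2 at 1.1]
2. k(p(p(b)), 0)  →  b   [R2 at ε]

b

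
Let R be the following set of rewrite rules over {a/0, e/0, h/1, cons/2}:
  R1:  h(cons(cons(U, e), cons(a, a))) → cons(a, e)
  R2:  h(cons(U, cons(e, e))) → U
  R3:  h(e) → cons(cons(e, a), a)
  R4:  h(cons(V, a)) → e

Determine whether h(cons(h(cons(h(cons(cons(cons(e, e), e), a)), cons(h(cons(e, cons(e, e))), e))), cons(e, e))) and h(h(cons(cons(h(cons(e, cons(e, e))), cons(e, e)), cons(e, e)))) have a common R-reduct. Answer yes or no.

yes — NF(t₁) = e, NF(t₂) = e

Reduce t₁ = h(cons(h(cons(h(cons(cons(cons(e, e), e), a)), cons(h(cons(e, cons(e, e))), e))), cons(e, e))):
1. h(cons(h(cons(h(cons(cons(cons(e, e), e), a)), cons(h(cons(e, cons(e, e))), e))), cons(e, e)))  →  h(cons(h(cons(cons(cons(e, e), e), a)), cons(h(cons(e, cons(e, e))), e)))   [R2 at ε]
2. h(cons(h(cons(cons(cons(e, e), e), a)), cons(h(cons(e, cons(e, e))), e)))  →  h(cons(e, cons(h(cons(e, cons(e, e))), e)))   [R4 at 1.1]
3. h(cons(e, cons(h(cons(e, cons(e, e))), e)))  →  h(cons(e, cons(e, e)))   [R2 at 1.2.1]
4. h(cons(e, cons(e, e)))  →  e   [R2 at ε]

Reduce t₂ = h(h(cons(cons(h(cons(e, cons(e, e))), cons(e, e)), cons(e, e)))):
1. h(h(cons(cons(h(cons(e, cons(e, e))), cons(e, e)), cons(e, e))))  →  h(cons(h(cons(e, cons(e, e))), cons(e, e)))   [R2 at 1]
2. h(cons(h(cons(e, cons(e, e))), cons(e, e)))  →  h(cons(e, cons(e, e)))   [R2 at ε]
3. h(cons(e, cons(e, e)))  →  e   [R2 at ε]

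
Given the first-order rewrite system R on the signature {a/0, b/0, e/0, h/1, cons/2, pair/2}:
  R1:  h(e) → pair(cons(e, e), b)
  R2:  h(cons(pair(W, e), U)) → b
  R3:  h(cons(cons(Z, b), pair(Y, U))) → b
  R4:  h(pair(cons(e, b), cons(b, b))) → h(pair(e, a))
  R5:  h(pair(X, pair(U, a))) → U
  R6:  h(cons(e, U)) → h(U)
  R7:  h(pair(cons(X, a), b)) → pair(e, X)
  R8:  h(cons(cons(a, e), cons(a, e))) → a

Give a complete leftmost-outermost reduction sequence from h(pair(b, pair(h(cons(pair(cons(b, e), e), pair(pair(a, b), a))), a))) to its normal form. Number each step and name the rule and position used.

1. h(pair(b, pair(h(cons(pair(cons(b, e), e), pair(pair(a, b), a))), a)))  →  h(cons(pair(cons(b, e), e), pair(pair(a, b), a)))   [R5 at ε]
2. h(cons(pair(cons(b, e), e), pair(pair(a, b), a)))  →  b   [R2 at ε]

b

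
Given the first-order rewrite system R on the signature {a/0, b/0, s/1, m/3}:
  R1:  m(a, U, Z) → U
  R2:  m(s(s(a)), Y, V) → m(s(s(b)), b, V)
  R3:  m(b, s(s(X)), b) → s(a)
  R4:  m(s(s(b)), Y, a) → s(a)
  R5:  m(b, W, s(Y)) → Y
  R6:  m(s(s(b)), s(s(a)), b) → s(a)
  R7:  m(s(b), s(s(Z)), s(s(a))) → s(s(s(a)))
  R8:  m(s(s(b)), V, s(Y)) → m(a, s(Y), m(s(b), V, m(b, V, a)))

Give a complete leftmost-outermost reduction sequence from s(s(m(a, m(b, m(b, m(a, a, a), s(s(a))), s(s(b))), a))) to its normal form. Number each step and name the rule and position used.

1. s(s(m(a, m(b, m(b, m(a, a, a), s(s(a))), s(s(b))), a)))  →  s(s(m(b, m(b, m(a, a, a), s(s(a))), s(s(b)))))   [R1 at 1.1]
2. s(s(m(b, m(b, m(a, a, a), s(s(a))), s(s(b)))))  →  s(s(s(b)))   [R5 at 1.1]

s(s(s(b)))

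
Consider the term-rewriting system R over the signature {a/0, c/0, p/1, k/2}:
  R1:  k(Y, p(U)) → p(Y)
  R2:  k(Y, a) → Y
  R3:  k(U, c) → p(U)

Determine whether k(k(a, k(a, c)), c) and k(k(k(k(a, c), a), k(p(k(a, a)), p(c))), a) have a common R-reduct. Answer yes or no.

Reduce t₁ = k(k(a, k(a, c)), c):
1. k(k(a, k(a, c)), c)  →  p(k(a, k(a, c)))   [R3 at ε]
2. p(k(a, k(a, c)))  →  p(k(a, p(a)))   [R3 at 1.2]
3. p(k(a, p(a)))  →  p(p(a))   [R1 at 1]

Reduce t₂ = k(k(k(k(a, c), a), k(p(k(a, a)), p(c))), a):
1. k(k(k(k(a, c), a), k(p(k(a, a)), p(c))), a)  →  k(k(k(a, c), a), k(p(k(a, a)), p(c)))   [R2 at ε]
2. k(k(k(a, c), a), k(p(k(a, a)), p(c)))  →  k(k(a, c), k(p(k(a, a)), p(c)))   [R2 at 1]
3. k(k(a, c), k(p(k(a, a)), p(c)))  →  k(p(a), k(p(k(a, a)), p(c)))   [R3 at 1]
4. k(p(a), k(p(k(a, a)), p(c)))  →  k(p(a), p(p(k(a, a))))   [R1 at 2]
5. k(p(a), p(p(k(a, a))))  →  p(p(a))   [R1 at ε]

yes — NF(t₁) = p(p(a)), NF(t₂) = p(p(a))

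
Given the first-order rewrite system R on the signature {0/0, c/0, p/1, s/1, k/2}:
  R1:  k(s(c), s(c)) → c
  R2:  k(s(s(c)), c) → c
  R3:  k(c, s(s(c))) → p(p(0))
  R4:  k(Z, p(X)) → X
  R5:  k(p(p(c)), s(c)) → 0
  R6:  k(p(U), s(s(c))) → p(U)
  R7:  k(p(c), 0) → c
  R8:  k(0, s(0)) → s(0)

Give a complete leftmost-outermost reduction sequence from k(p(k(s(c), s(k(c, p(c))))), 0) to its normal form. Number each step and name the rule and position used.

1. k(p(k(s(c), s(k(c, p(c))))), 0)  →  k(p(k(s(c), s(c))), 0)   [R4 at 1.1.2.1]
2. k(p(k(s(c), s(c))), 0)  →  k(p(c), 0)   [R1 at 1.1]
3. k(p(c), 0)  →  c   [R7 at ε]

c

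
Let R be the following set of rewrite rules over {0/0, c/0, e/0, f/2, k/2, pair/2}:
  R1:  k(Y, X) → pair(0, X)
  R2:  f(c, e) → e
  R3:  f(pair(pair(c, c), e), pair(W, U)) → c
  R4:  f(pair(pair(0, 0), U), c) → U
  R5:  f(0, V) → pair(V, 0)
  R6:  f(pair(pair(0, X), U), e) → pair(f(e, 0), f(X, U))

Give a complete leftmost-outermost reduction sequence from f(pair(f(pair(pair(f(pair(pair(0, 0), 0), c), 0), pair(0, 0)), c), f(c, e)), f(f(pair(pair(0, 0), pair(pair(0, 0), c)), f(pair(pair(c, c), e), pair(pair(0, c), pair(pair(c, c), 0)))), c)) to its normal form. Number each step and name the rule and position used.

1. f(pair(f(pair(pair(f(pair(pair(0, 0), 0), c), 0), pair(0, 0)), c), f(c, e)), f(f(pair(pair(0, 0), pair(pair(0, 0), c)), f(pair(pair(c, c), e), pair(pair(0, c), pair(pair(c, c), 0)))), c))  →  f(pair(f(pair(pair(0, 0), pair(0, 0)), c), f(c, e)), f(f(pair(pair(0, 0), pair(pair(0, 0), c)), f(pair(pair(c, c), e), pair(pair(0, c), pair(pair(c, c), 0)))), c))   [R4 at 1.1.1.1.1]
2. f(pair(f(pair(pair(0, 0), pair(0, 0)), c), f(c, e)), f(f(pair(pair(0, 0), pair(pair(0, 0), c)), f(pair(pair(c, c), e), pair(pair(0, c), pair(pair(c, c), 0)))), c))  →  f(pair(pair(0, 0), f(c, e)), f(f(pair(pair(0, 0), pair(pair(0, 0), c)), f(pair(pair(c, c), e), pair(pair(0, c), pair(pair(c, c), 0)))), c))   [R4 at 1.1]
3. f(pair(pair(0, 0), f(c, e)), f(f(pair(pair(0, 0), pair(pair(0, 0), c)), f(pair(pair(c, c), e), pair(pair(0, c), pair(pair(c, c), 0)))), c))  →  f(pair(pair(0, 0), e), f(f(pair(pair(0, 0), pair(pair(0, 0), c)), f(pair(pair(c, c), e), pair(pair(0, c), pair(pair(c, c), 0)))), c))   [R2 at 1.2]
4. f(pair(pair(0, 0), e), f(f(pair(pair(0, 0), pair(pair(0, 0), c)), f(pair(pair(c, c), e), pair(pair(0, c), pair(pair(c, c), 0)))), c))  →  f(pair(pair(0, 0), e), f(f(pair(pair(0, 0), pair(pair(0, 0), c)), c), c))   [R3 at 2.1.2]
5. f(pair(pair(0, 0), e), f(f(pair(pair(0, 0), pair(pair(0, 0), c)), c), c))  →  f(pair(pair(0, 0), e), f(pair(pair(0, 0), c), c))   [R4 at 2.1]
6. f(pair(pair(0, 0), e), f(pair(pair(0, 0), c), c))  →  f(pair(pair(0, 0), e), c)   [R4 at 2]
7. f(pair(pair(0, 0), e), c)  →  e   [R4 at ε]

e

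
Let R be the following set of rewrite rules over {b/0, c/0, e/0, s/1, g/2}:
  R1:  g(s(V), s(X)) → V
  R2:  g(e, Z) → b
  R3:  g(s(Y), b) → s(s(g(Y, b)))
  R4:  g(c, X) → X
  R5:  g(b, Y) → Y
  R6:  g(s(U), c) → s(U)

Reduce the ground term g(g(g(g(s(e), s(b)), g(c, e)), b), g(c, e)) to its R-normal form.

e

1. g(g(g(g(s(e), s(b)), g(c, e)), b), g(c, e))  →  g(g(g(e, g(c, e)), b), g(c, e))   [R1 at 1.1.1]
2. g(g(g(e, g(c, e)), b), g(c, e))  →  g(g(b, b), g(c, e))   [R2 at 1.1]
3. g(g(b, b), g(c, e))  →  g(b, g(c, e))   [R5 at 1]
4. g(b, g(c, e))  →  g(c, e)   [R5 at ε]
5. g(c, e)  →  e   [R4 at ε]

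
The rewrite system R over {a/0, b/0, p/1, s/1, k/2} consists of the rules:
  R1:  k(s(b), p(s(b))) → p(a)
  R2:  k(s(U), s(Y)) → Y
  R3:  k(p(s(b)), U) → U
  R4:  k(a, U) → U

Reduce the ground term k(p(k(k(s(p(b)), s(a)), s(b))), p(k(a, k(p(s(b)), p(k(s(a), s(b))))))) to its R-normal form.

p(p(b))

1. k(p(k(k(s(p(b)), s(a)), s(b))), p(k(a, k(p(s(b)), p(k(s(a), s(b)))))))  →  k(p(k(a, s(b))), p(k(a, k(p(s(b)), p(k(s(a), s(b)))))))   [R2 at 1.1.1]
2. k(p(k(a, s(b))), p(k(a, k(p(s(b)), p(k(s(a), s(b)))))))  →  k(p(s(b)), p(k(a, k(p(s(b)), p(k(s(a), s(b)))))))   [R4 at 1.1]
3. k(p(s(b)), p(k(a, k(p(s(b)), p(k(s(a), s(b)))))))  →  p(k(a, k(p(s(b)), p(k(s(a), s(b))))))   [R3 at ε]
4. p(k(a, k(p(s(b)), p(k(s(a), s(b))))))  →  p(k(p(s(b)), p(k(s(a), s(b)))))   [R4 at 1]
5. p(k(p(s(b)), p(k(s(a), s(b)))))  →  p(p(k(s(a), s(b))))   [R3 at 1]
6. p(p(k(s(a), s(b))))  →  p(p(b))   [R2 at 1.1]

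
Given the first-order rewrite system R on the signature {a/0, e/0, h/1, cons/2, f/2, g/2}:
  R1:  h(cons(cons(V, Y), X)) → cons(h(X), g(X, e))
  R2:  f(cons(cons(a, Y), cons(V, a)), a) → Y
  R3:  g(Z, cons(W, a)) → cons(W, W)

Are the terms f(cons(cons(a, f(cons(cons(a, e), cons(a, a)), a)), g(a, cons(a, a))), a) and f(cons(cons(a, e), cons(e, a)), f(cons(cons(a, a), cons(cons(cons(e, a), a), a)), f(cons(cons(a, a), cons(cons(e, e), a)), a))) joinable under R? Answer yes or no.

yes — NF(t₁) = e, NF(t₂) = e

Reduce t₁ = f(cons(cons(a, f(cons(cons(a, e), cons(a, a)), a)), g(a, cons(a, a))), a):
1. f(cons(cons(a, f(cons(cons(a, e), cons(a, a)), a)), g(a, cons(a, a))), a)  →  f(cons(cons(a, e), g(a, cons(a, a))), a)   [R2 at 1.1.2]
2. f(cons(cons(a, e), g(a, cons(a, a))), a)  →  f(cons(cons(a, e), cons(a, a)), a)   [R3 at 1.2]
3. f(cons(cons(a, e), cons(a, a)), a)  →  e   [R2 at ε]

Reduce t₂ = f(cons(cons(a, e), cons(e, a)), f(cons(cons(a, a), cons(cons(cons(e, a), a), a)), f(cons(cons(a, a), cons(cons(e, e), a)), a))):
1. f(cons(cons(a, e), cons(e, a)), f(cons(cons(a, a), cons(cons(cons(e, a), a), a)), f(cons(cons(a, a), cons(cons(e, e), a)), a)))  →  f(cons(cons(a, e), cons(e, a)), f(cons(cons(a, a), cons(cons(cons(e, a), a), a)), a))   [R2 at 2.2]
2. f(cons(cons(a, e), cons(e, a)), f(cons(cons(a, a), cons(cons(cons(e, a), a), a)), a))  →  f(cons(cons(a, e), cons(e, a)), a)   [R2 at 2]
3. f(cons(cons(a, e), cons(e, a)), a)  →  e   [R2 at ε]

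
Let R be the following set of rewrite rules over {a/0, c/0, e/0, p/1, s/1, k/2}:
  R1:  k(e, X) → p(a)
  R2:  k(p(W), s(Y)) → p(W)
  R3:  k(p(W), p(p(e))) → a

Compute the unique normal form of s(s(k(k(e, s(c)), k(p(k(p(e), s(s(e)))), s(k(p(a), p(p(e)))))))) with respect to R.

1. s(s(k(k(e, s(c)), k(p(k(p(e), s(s(e)))), s(k(p(a), p(p(e))))))))  →  s(s(k(p(a), k(p(k(p(e), s(s(e)))), s(k(p(a), p(p(e))))))))   [R1 at 1.1.1]
2. s(s(k(p(a), k(p(k(p(e), s(s(e)))), s(k(p(a), p(p(e))))))))  →  s(s(k(p(a), p(k(p(e), s(s(e)))))))   [R2 at 1.1.2]
3. s(s(k(p(a), p(k(p(e), s(s(e)))))))  →  s(s(k(p(a), p(p(e)))))   [R2 at 1.1.2.1]
4. s(s(k(p(a), p(p(e)))))  →  s(s(a))   [R3 at 1.1]

s(s(a))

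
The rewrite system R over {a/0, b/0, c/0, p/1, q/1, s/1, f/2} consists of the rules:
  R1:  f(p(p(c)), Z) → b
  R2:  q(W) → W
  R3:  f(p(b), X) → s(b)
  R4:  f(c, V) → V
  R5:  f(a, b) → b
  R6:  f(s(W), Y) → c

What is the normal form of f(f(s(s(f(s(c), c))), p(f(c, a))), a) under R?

1. f(f(s(s(f(s(c), c))), p(f(c, a))), a)  →  f(c, a)   [R6 at 1]
2. f(c, a)  →  a   [R4 at ε]

a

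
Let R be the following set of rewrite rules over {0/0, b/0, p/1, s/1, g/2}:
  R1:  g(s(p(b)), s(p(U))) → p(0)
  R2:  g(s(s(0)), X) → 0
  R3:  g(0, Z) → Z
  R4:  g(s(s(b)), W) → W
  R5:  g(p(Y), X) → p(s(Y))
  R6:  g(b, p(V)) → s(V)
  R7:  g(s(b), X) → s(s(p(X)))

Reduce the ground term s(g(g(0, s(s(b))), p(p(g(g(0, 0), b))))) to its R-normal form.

1. s(g(g(0, s(s(b))), p(p(g(g(0, 0), b)))))  →  s(g(s(s(b)), p(p(g(g(0, 0), b)))))   [R3 at 1.1]
2. s(g(s(s(b)), p(p(g(g(0, 0), b)))))  →  s(p(p(g(g(0, 0), b))))   [R4 at 1]
3. s(p(p(g(g(0, 0), b))))  →  s(p(p(g(0, b))))   [R3 at 1.1.1.1]
4. s(p(p(g(0, b))))  →  s(p(p(b)))   [R3 at 1.1.1]

s(p(p(b)))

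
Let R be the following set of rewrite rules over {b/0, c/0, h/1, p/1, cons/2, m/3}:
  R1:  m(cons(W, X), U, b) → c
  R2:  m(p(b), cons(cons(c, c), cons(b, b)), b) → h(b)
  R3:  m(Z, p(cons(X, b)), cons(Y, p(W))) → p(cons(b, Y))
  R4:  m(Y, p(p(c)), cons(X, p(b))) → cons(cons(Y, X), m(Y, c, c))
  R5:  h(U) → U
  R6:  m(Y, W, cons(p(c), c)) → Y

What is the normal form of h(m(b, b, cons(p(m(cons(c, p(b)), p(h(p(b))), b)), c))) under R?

1. h(m(b, b, cons(p(m(cons(c, p(b)), p(h(p(b))), b)), c)))  →  m(b, b, cons(p(m(cons(c, p(b)), p(h(p(b))), b)), c))   [R5 at ε]
2. m(b, b, cons(p(m(cons(c, p(b)), p(h(p(b))), b)), c))  →  m(b, b, cons(p(c), c))   [R1 at 3.1.1]
3. m(b, b, cons(p(c), c))  →  b   [R6 at ε]

b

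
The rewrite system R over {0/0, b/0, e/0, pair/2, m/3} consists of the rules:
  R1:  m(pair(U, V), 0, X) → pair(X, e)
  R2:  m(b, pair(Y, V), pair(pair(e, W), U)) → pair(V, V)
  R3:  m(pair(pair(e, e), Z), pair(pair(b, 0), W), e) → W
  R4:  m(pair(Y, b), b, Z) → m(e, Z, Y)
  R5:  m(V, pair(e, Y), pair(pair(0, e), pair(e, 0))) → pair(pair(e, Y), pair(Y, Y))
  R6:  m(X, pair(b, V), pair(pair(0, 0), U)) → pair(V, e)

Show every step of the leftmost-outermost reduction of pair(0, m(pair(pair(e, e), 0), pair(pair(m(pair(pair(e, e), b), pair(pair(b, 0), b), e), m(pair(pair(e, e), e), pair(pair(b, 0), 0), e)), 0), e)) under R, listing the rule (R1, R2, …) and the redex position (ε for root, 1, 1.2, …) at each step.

pair(0, 0)

1. pair(0, m(pair(pair(e, e), 0), pair(pair(m(pair(pair(e, e), b), pair(pair(b, 0), b), e), m(pair(pair(e, e), e), pair(pair(b, 0), 0), e)), 0), e))  →  pair(0, m(pair(pair(e, e), 0), pair(pair(b, m(pair(pair(e, e), e), pair(pair(b, 0), 0), e)), 0), e))   [R3 at 2.2.1.1]
2. pair(0, m(pair(pair(e, e), 0), pair(pair(b, m(pair(pair(e, e), e), pair(pair(b, 0), 0), e)), 0), e))  →  pair(0, m(pair(pair(e, e), 0), pair(pair(b, 0), 0), e))   [R3 at 2.2.1.2]
3. pair(0, m(pair(pair(e, e), 0), pair(pair(b, 0), 0), e))  →  pair(0, 0)   [R3 at 2]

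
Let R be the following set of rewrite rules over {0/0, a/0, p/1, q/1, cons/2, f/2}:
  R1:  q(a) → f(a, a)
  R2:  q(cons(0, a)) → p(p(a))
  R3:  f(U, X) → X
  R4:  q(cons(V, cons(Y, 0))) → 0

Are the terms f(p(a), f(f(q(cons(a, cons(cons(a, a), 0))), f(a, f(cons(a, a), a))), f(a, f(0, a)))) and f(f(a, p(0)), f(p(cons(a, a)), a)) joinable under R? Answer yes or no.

yes — NF(t₁) = a, NF(t₂) = a

Reduce t₁ = f(p(a), f(f(q(cons(a, cons(cons(a, a), 0))), f(a, f(cons(a, a), a))), f(a, f(0, a)))):
1. f(p(a), f(f(q(cons(a, cons(cons(a, a), 0))), f(a, f(cons(a, a), a))), f(a, f(0, a))))  →  f(f(q(cons(a, cons(cons(a, a), 0))), f(a, f(cons(a, a), a))), f(a, f(0, a)))   [R3 at ε]
2. f(f(q(cons(a, cons(cons(a, a), 0))), f(a, f(cons(a, a), a))), f(a, f(0, a)))  →  f(a, f(0, a))   [R3 at ε]
3. f(a, f(0, a))  →  f(0, a)   [R3 at ε]
4. f(0, a)  →  a   [R3 at ε]

Reduce t₂ = f(f(a, p(0)), f(p(cons(a, a)), a)):
1. f(f(a, p(0)), f(p(cons(a, a)), a))  →  f(p(cons(a, a)), a)   [R3 at ε]
2. f(p(cons(a, a)), a)  →  a   [R3 at ε]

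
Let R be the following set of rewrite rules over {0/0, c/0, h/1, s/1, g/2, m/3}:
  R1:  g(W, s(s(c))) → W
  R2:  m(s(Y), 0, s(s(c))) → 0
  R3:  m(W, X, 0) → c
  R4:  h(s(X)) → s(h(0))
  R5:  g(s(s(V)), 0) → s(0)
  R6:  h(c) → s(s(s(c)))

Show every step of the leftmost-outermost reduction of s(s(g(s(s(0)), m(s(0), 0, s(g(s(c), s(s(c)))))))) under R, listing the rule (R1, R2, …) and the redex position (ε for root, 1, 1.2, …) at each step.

s(s(s(0)))

1. s(s(g(s(s(0)), m(s(0), 0, s(g(s(c), s(s(c))))))))  →  s(s(g(s(s(0)), m(s(0), 0, s(s(c))))))   [R1 at 1.1.2.3.1]
2. s(s(g(s(s(0)), m(s(0), 0, s(s(c))))))  →  s(s(g(s(s(0)), 0)))   [R2 at 1.1.2]
3. s(s(g(s(s(0)), 0)))  →  s(s(s(0)))   [R5 at 1.1]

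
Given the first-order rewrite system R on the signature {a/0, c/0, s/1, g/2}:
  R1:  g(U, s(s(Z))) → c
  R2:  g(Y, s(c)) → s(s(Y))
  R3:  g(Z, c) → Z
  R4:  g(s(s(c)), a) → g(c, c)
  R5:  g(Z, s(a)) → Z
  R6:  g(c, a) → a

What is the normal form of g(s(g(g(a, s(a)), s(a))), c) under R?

s(a)

1. g(s(g(g(a, s(a)), s(a))), c)  →  s(g(g(a, s(a)), s(a)))   [R3 at ε]
2. s(g(g(a, s(a)), s(a)))  →  s(g(a, s(a)))   [R5 at 1]
3. s(g(a, s(a)))  →  s(a)   [R5 at 1]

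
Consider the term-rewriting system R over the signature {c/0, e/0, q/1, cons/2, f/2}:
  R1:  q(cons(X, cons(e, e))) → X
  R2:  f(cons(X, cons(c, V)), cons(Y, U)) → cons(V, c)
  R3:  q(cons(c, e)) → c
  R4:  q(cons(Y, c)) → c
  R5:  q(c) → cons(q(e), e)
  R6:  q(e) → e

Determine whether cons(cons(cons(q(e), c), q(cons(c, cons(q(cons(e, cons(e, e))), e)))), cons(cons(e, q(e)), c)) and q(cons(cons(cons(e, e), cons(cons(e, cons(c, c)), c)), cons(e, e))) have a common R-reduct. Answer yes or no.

no — NF(t₁) = cons(cons(cons(e, c), c), cons(cons(e, e), c)), NF(t₂) = cons(cons(e, e), cons(cons(e, cons(c, c)), c))

Reduce t₁ = cons(cons(cons(q(e), c), q(cons(c, cons(q(cons(e, cons(e, e))), e)))), cons(cons(e, q(e)), c)):
1. cons(cons(cons(q(e), c), q(cons(c, cons(q(cons(e, cons(e, e))), e)))), cons(cons(e, q(e)), c))  →  cons(cons(cons(e, c), q(cons(c, cons(q(cons(e, cons(e, e))), e)))), cons(cons(e, q(e)), c))   [R6 at 1.1.1]
2. cons(cons(cons(e, c), q(cons(c, cons(q(cons(e, cons(e, e))), e)))), cons(cons(e, q(e)), c))  →  cons(cons(cons(e, c), q(cons(c, cons(e, e)))), cons(cons(e, q(e)), c))   [R1 at 1.2.1.2.1]
3. cons(cons(cons(e, c), q(cons(c, cons(e, e)))), cons(cons(e, q(e)), c))  →  cons(cons(cons(e, c), c), cons(cons(e, q(e)), c))   [R1 at 1.2]
4. cons(cons(cons(e, c), c), cons(cons(e, q(e)), c))  →  cons(cons(cons(e, c), c), cons(cons(e, e), c))   [R6 at 2.1.2]

Reduce t₂ = q(cons(cons(cons(e, e), cons(cons(e, cons(c, c)), c)), cons(e, e))):
1. q(cons(cons(cons(e, e), cons(cons(e, cons(c, c)), c)), cons(e, e)))  →  cons(cons(e, e), cons(cons(e, cons(c, c)), c))   [R1 at ε]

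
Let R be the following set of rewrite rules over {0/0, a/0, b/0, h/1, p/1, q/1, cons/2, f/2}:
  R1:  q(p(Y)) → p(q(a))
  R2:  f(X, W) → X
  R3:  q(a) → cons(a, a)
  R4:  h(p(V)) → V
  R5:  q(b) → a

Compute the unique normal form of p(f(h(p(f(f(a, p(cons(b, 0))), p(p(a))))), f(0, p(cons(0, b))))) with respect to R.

p(a)

1. p(f(h(p(f(f(a, p(cons(b, 0))), p(p(a))))), f(0, p(cons(0, b)))))  →  p(h(p(f(f(a, p(cons(b, 0))), p(p(a))))))   [R2 at 1]
2. p(h(p(f(f(a, p(cons(b, 0))), p(p(a))))))  →  p(f(f(a, p(cons(b, 0))), p(p(a))))   [R4 at 1]
3. p(f(f(a, p(cons(b, 0))), p(p(a))))  →  p(f(a, p(cons(b, 0))))   [R2 at 1]
4. p(f(a, p(cons(b, 0))))  →  p(a)   [R2 at 1]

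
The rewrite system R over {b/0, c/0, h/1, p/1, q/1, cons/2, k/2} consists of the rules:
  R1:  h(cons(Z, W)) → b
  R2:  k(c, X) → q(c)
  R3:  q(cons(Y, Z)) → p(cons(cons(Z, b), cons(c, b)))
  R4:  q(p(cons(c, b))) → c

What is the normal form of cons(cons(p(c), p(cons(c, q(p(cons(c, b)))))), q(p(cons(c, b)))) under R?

1. cons(cons(p(c), p(cons(c, q(p(cons(c, b)))))), q(p(cons(c, b))))  →  cons(cons(p(c), p(cons(c, c))), q(p(cons(c, b))))   [R4 at 1.2.1.2]
2. cons(cons(p(c), p(cons(c, c))), q(p(cons(c, b))))  →  cons(cons(p(c), p(cons(c, c))), c)   [R4 at 2]

cons(cons(p(c), p(cons(c, c))), c)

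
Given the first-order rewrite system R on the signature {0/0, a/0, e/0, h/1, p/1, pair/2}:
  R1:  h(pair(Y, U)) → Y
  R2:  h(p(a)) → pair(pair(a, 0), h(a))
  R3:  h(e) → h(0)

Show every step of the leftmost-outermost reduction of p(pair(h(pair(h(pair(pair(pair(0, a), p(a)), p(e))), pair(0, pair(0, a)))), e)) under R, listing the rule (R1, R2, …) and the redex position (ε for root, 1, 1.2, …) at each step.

p(pair(pair(pair(0, a), p(a)), e))

1. p(pair(h(pair(h(pair(pair(pair(0, a), p(a)), p(e))), pair(0, pair(0, a)))), e))  →  p(pair(h(pair(pair(pair(0, a), p(a)), p(e))), e))   [R1 at 1.1]
2. p(pair(h(pair(pair(pair(0, a), p(a)), p(e))), e))  →  p(pair(pair(pair(0, a), p(a)), e))   [R1 at 1.1]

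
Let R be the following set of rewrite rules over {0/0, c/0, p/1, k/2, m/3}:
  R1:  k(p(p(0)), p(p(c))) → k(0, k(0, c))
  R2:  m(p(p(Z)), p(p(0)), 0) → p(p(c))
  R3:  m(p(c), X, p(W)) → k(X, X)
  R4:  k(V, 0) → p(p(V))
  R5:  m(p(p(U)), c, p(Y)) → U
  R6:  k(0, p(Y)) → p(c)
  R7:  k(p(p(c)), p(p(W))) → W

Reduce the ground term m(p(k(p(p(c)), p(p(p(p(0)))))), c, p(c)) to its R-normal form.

p(0)

1. m(p(k(p(p(c)), p(p(p(p(0)))))), c, p(c))  →  m(p(p(p(0))), c, p(c))   [R7 at 1.1]
2. m(p(p(p(0))), c, p(c))  →  p(0)   [R5 at ε]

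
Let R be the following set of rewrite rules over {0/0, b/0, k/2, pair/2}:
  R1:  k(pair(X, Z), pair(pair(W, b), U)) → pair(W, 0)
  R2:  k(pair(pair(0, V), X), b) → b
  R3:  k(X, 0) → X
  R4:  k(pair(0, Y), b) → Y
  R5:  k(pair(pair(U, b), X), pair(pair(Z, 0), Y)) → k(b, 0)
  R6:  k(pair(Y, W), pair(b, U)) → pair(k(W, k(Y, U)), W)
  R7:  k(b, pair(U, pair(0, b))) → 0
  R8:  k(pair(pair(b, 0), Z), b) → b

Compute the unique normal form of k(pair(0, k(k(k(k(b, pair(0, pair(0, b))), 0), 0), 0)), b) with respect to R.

0

1. k(pair(0, k(k(k(k(b, pair(0, pair(0, b))), 0), 0), 0)), b)  →  k(k(k(k(b, pair(0, pair(0, b))), 0), 0), 0)   [R4 at ε]
2. k(k(k(k(b, pair(0, pair(0, b))), 0), 0), 0)  →  k(k(k(b, pair(0, pair(0, b))), 0), 0)   [R3 at ε]
3. k(k(k(b, pair(0, pair(0, b))), 0), 0)  →  k(k(b, pair(0, pair(0, b))), 0)   [R3 at ε]
4. k(k(b, pair(0, pair(0, b))), 0)  →  k(b, pair(0, pair(0, b)))   [R3 at ε]
5. k(b, pair(0, pair(0, b)))  →  0   [R7 at ε]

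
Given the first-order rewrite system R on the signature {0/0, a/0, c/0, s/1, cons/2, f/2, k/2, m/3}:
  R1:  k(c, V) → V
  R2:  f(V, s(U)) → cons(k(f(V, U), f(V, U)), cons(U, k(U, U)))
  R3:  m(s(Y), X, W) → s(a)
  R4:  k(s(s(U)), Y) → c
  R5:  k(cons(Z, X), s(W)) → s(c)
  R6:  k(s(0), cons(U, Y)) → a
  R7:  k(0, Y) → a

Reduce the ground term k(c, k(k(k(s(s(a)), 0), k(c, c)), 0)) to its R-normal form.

1. k(c, k(k(k(s(s(a)), 0), k(c, c)), 0))  →  k(k(k(s(s(a)), 0), k(c, c)), 0)   [R1 at ε]
2. k(k(k(s(s(a)), 0), k(c, c)), 0)  →  k(k(c, k(c, c)), 0)   [R4 at 1.1]
3. k(k(c, k(c, c)), 0)  →  k(k(c, c), 0)   [R1 at 1]
4. k(k(c, c), 0)  →  k(c, 0)   [R1 at 1]
5. k(c, 0)  →  0   [R1 at ε]

0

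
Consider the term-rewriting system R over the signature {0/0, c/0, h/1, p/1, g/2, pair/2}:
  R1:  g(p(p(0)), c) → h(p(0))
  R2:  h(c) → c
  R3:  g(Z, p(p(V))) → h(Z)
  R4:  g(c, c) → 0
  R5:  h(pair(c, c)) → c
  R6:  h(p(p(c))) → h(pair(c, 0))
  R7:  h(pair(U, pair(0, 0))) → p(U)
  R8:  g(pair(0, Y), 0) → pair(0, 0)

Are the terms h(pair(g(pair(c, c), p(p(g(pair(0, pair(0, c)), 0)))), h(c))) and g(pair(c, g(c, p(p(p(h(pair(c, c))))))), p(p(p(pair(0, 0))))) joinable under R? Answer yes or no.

Reduce t₁ = h(pair(g(pair(c, c), p(p(g(pair(0, pair(0, c)), 0)))), h(c))):
1. h(pair(g(pair(c, c), p(p(g(pair(0, pair(0, c)), 0)))), h(c)))  →  h(pair(h(pair(c, c)), h(c)))   [R3 at 1.1]
2. h(pair(h(pair(c, c)), h(c)))  →  h(pair(c, h(c)))   [R5 at 1.1]
3. h(pair(c, h(c)))  →  h(pair(c, c))   [R2 at 1.2]
4. h(pair(c, c))  →  c   [R5 at ε]

Reduce t₂ = g(pair(c, g(c, p(p(p(h(pair(c, c))))))), p(p(p(pair(0, 0))))):
1. g(pair(c, g(c, p(p(p(h(pair(c, c))))))), p(p(p(pair(0, 0)))))  →  h(pair(c, g(c, p(p(p(h(pair(c, c))))))))   [R3 at ε]
2. h(pair(c, g(c, p(p(p(h(pair(c, c))))))))  →  h(pair(c, h(c)))   [R3 at 1.2]
3. h(pair(c, h(c)))  →  h(pair(c, c))   [R2 at 1.2]
4. h(pair(c, c))  →  c   [R5 at ε]

yes — NF(t₁) = c, NF(t₂) = c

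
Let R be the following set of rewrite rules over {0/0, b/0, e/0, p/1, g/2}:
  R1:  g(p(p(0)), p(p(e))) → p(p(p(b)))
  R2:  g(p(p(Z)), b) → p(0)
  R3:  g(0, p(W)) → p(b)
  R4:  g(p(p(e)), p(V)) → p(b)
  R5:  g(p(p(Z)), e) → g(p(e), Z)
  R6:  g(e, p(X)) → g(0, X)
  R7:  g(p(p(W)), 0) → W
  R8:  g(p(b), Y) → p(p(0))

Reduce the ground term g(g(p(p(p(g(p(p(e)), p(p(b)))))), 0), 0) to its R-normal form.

1. g(g(p(p(p(g(p(p(e)), p(p(b)))))), 0), 0)  →  g(p(g(p(p(e)), p(p(b)))), 0)   [R7 at 1]
2. g(p(g(p(p(e)), p(p(b)))), 0)  →  g(p(p(b)), 0)   [R4 at 1.1]
3. g(p(p(b)), 0)  →  b   [R7 at ε]

b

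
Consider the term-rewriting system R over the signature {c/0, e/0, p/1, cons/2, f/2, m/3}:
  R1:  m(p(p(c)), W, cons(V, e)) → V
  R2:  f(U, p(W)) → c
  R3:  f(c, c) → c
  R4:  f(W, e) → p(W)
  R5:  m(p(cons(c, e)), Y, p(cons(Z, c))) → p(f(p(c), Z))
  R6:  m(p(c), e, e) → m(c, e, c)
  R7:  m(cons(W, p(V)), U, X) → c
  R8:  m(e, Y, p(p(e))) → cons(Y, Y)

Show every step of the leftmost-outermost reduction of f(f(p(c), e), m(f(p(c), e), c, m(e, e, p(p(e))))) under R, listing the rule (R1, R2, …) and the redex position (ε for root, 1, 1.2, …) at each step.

p(p(p(c)))

1. f(f(p(c), e), m(f(p(c), e), c, m(e, e, p(p(e)))))  →  f(p(p(c)), m(f(p(c), e), c, m(e, e, p(p(e)))))   [R4 at 1]
2. f(p(p(c)), m(f(p(c), e), c, m(e, e, p(p(e)))))  →  f(p(p(c)), m(p(p(c)), c, m(e, e, p(p(e)))))   [R4 at 2.1]
3. f(p(p(c)), m(p(p(c)), c, m(e, e, p(p(e)))))  →  f(p(p(c)), m(p(p(c)), c, cons(e, e)))   [R8 at 2.3]
4. f(p(p(c)), m(p(p(c)), c, cons(e, e)))  →  f(p(p(c)), e)   [R1 at 2]
5. f(p(p(c)), e)  →  p(p(p(c)))   [R4 at ε]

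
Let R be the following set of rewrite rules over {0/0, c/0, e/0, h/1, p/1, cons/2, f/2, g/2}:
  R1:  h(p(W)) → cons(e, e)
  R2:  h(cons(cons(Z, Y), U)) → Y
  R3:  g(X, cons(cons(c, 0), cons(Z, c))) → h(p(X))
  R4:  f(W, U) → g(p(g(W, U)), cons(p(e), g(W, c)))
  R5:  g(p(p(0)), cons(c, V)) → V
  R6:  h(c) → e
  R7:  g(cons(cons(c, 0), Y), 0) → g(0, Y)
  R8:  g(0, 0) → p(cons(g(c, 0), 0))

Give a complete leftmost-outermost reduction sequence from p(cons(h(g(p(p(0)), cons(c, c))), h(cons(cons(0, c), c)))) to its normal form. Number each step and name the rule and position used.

p(cons(e, c))

1. p(cons(h(g(p(p(0)), cons(c, c))), h(cons(cons(0, c), c))))  →  p(cons(h(c), h(cons(cons(0, c), c))))   [R5 at 1.1.1]
2. p(cons(h(c), h(cons(cons(0, c), c))))  →  p(cons(e, h(cons(cons(0, c), c))))   [R6 at 1.1]
3. p(cons(e, h(cons(cons(0, c), c))))  →  p(cons(e, c))   [R2 at 1.2]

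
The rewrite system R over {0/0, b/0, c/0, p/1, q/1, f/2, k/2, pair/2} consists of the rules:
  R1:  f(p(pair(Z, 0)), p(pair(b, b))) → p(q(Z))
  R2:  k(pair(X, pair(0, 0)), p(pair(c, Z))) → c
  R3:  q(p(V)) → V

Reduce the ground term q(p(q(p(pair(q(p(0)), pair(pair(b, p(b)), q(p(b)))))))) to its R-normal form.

pair(0, pair(pair(b, p(b)), b))

1. q(p(q(p(pair(q(p(0)), pair(pair(b, p(b)), q(p(b))))))))  →  q(p(pair(q(p(0)), pair(pair(b, p(b)), q(p(b))))))   [R3 at ε]
2. q(p(pair(q(p(0)), pair(pair(b, p(b)), q(p(b))))))  →  pair(q(p(0)), pair(pair(b, p(b)), q(p(b))))   [R3 at ε]
3. pair(q(p(0)), pair(pair(b, p(b)), q(p(b))))  →  pair(0, pair(pair(b, p(b)), q(p(b))))   [R3 at 1]
4. pair(0, pair(pair(b, p(b)), q(p(b))))  →  pair(0, pair(pair(b, p(b)), b))   [R3 at 2.2]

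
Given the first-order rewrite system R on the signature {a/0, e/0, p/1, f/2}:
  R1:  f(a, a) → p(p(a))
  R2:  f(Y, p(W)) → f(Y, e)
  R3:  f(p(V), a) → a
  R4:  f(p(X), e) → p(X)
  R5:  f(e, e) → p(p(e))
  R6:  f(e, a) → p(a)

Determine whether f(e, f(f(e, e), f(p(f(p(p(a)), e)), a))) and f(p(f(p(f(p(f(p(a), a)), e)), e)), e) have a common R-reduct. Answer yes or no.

Reduce t₁ = f(e, f(f(e, e), f(p(f(p(p(a)), e)), a))):
1. f(e, f(f(e, e), f(p(f(p(p(a)), e)), a)))  →  f(e, f(p(p(e)), f(p(f(p(p(a)), e)), a)))   [R5 at 2.1]
2. f(e, f(p(p(e)), f(p(f(p(p(a)), e)), a)))  →  f(e, f(p(p(e)), a))   [R3 at 2.2]
3. f(e, f(p(p(e)), a))  →  f(e, a)   [R3 at 2]
4. f(e, a)  →  p(a)   [R6 at ε]

Reduce t₂ = f(p(f(p(f(p(f(p(a), a)), e)), e)), e):
1. f(p(f(p(f(p(f(p(a), a)), e)), e)), e)  →  p(f(p(f(p(f(p(a), a)), e)), e))   [R4 at ε]
2. p(f(p(f(p(f(p(a), a)), e)), e))  →  p(p(f(p(f(p(a), a)), e)))   [R4 at 1]
3. p(p(f(p(f(p(a), a)), e)))  →  p(p(p(f(p(a), a))))   [R4 at 1.1]
4. p(p(p(f(p(a), a))))  →  p(p(p(a)))   [R3 at 1.1.1]

no — NF(t₁) = p(a), NF(t₂) = p(p(p(a)))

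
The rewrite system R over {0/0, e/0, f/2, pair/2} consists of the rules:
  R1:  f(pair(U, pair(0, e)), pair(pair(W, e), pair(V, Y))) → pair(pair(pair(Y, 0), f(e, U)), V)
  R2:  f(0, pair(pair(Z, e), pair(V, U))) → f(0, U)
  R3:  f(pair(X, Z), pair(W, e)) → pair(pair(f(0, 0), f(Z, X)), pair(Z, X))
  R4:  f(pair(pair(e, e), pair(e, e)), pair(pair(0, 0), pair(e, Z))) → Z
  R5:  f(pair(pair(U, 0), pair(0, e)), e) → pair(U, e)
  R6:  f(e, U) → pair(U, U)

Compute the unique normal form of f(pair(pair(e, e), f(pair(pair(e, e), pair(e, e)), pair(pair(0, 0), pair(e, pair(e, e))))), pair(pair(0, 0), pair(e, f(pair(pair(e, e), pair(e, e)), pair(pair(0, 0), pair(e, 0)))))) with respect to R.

0

1. f(pair(pair(e, e), f(pair(pair(e, e), pair(e, e)), pair(pair(0, 0), pair(e, pair(e, e))))), pair(pair(0, 0), pair(e, f(pair(pair(e, e), pair(e, e)), pair(pair(0, 0), pair(e, 0))))))  →  f(pair(pair(e, e), pair(e, e)), pair(pair(0, 0), pair(e, f(pair(pair(e, e), pair(e, e)), pair(pair(0, 0), pair(e, 0))))))   [R4 at 1.2]
2. f(pair(pair(e, e), pair(e, e)), pair(pair(0, 0), pair(e, f(pair(pair(e, e), pair(e, e)), pair(pair(0, 0), pair(e, 0))))))  →  f(pair(pair(e, e), pair(e, e)), pair(pair(0, 0), pair(e, 0)))   [R4 at ε]
3. f(pair(pair(e, e), pair(e, e)), pair(pair(0, 0), pair(e, 0)))  →  0   [R4 at ε]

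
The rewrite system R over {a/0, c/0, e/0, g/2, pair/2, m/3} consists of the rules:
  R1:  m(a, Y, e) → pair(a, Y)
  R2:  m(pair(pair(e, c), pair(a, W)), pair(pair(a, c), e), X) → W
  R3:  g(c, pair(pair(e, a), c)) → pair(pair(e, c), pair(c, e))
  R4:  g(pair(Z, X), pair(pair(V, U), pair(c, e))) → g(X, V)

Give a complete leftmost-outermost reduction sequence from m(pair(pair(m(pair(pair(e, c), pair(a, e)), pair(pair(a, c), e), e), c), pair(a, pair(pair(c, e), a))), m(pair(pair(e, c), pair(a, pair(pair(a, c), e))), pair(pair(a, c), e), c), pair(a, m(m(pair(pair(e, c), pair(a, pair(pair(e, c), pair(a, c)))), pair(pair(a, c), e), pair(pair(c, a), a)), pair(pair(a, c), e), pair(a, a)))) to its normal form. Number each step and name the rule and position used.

pair(pair(c, e), a)

1. m(pair(pair(m(pair(pair(e, c), pair(a, e)), pair(pair(a, c), e), e), c), pair(a, pair(pair(c, e), a))), m(pair(pair(e, c), pair(a, pair(pair(a, c), e))), pair(pair(a, c), e), c), pair(a, m(m(pair(pair(e, c), pair(a, pair(pair(e, c), pair(a, c)))), pair(pair(a, c), e), pair(pair(c, a), a)), pair(pair(a, c), e), pair(a, a))))  →  m(pair(pair(e, c), pair(a, pair(pair(c, e), a))), m(pair(pair(e, c), pair(a, pair(pair(a, c), e))), pair(pair(a, c), e), c), pair(a, m(m(pair(pair(e, c), pair(a, pair(pair(e, c), pair(a, c)))), pair(pair(a, c), e), pair(pair(c, a), a)), pair(pair(a, c), e), pair(a, a))))   [R2 at 1.1.1]
2. m(pair(pair(e, c), pair(a, pair(pair(c, e), a))), m(pair(pair(e, c), pair(a, pair(pair(a, c), e))), pair(pair(a, c), e), c), pair(a, m(m(pair(pair(e, c), pair(a, pair(pair(e, c), pair(a, c)))), pair(pair(a, c), e), pair(pair(c, a), a)), pair(pair(a, c), e), pair(a, a))))  →  m(pair(pair(e, c), pair(a, pair(pair(c, e), a))), pair(pair(a, c), e), pair(a, m(m(pair(pair(e, c), pair(a, pair(pair(e, c), pair(a, c)))), pair(pair(a, c), e), pair(pair(c, a), a)), pair(pair(a, c), e), pair(a, a))))   [R2 at 2]
3. m(pair(pair(e, c), pair(a, pair(pair(c, e), a))), pair(pair(a, c), e), pair(a, m(m(pair(pair(e, c), pair(a, pair(pair(e, c), pair(a, c)))), pair(pair(a, c), e), pair(pair(c, a), a)), pair(pair(a, c), e), pair(a, a))))  →  pair(pair(c, e), a)   [R2 at ε]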